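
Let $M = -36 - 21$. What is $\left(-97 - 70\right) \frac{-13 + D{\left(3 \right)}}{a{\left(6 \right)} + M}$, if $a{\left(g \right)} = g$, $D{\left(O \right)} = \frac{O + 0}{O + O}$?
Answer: $- \frac{4175}{102} \approx -40.931$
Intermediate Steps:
$M = -57$ ($M = -36 - 21 = -57$)
$D{\left(O \right)} = \frac{1}{2}$ ($D{\left(O \right)} = \frac{O}{2 O} = O \frac{1}{2 O} = \frac{1}{2}$)
$\left(-97 - 70\right) \frac{-13 + D{\left(3 \right)}}{a{\left(6 \right)} + M} = \left(-97 - 70\right) \frac{-13 + \frac{1}{2}}{6 - 57} = \left(-97 - 70\right) \left(- \frac{25}{2 \left(-51\right)}\right) = - 167 \left(\left(- \frac{25}{2}\right) \left(- \frac{1}{51}\right)\right) = \left(-167\right) \frac{25}{102} = - \frac{4175}{102}$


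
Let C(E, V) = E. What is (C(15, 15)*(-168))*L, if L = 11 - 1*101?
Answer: 226800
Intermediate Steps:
L = -90 (L = 11 - 101 = -90)
(C(15, 15)*(-168))*L = (15*(-168))*(-90) = -2520*(-90) = 226800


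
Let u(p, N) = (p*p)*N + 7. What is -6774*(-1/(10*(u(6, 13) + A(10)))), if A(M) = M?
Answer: 3387/2425 ≈ 1.3967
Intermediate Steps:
u(p, N) = 7 + N*p² (u(p, N) = p²*N + 7 = N*p² + 7 = 7 + N*p²)
-6774*(-1/(10*(u(6, 13) + A(10)))) = -6774*(-1/(10*((7 + 13*6²) + 10))) = -6774*(-1/(10*((7 + 13*36) + 10))) = -6774*(-1/(10*((7 + 468) + 10))) = -6774*(-1/(10*(475 + 10))) = -6774/(485*(-10)) = -6774/(-4850) = -6774*(-1/4850) = 3387/2425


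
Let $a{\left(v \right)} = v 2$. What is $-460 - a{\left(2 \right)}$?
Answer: $-464$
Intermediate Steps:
$a{\left(v \right)} = 2 v$
$-460 - a{\left(2 \right)} = -460 - 2 \cdot 2 = -460 - 4 = -464$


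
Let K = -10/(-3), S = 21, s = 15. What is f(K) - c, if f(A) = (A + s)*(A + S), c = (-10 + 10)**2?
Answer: 4015/9 ≈ 446.11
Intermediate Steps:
K = 10/3 (K = -10*(-1/3) = 10/3 ≈ 3.3333)
c = 0 (c = 0**2 = 0)
f(A) = (15 + A)*(21 + A) (f(A) = (A + 15)*(A + 21) = (15 + A)*(21 + A))
f(K) - c = (315 + (10/3)**2 + 36*(10/3)) - 1*0 = (315 + 100/9 + 120) + 0 = 4015/9 + 0 = 4015/9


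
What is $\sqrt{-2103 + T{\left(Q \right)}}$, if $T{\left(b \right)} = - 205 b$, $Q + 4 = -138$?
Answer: $\sqrt{27007} \approx 164.34$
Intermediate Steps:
$Q = -142$ ($Q = -4 - 138 = -142$)
$\sqrt{-2103 + T{\left(Q \right)}} = \sqrt{-2103 - -29110} = \sqrt{-2103 + 29110} = \sqrt{27007}$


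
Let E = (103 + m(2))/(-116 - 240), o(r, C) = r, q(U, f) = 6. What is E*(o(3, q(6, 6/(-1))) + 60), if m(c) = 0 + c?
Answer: -6615/356 ≈ -18.581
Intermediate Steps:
m(c) = c
E = -105/356 (E = (103 + 2)/(-116 - 240) = 105/(-356) = 105*(-1/356) = -105/356 ≈ -0.29494)
E*(o(3, q(6, 6/(-1))) + 60) = -105*(3 + 60)/356 = -105/356*63 = -6615/356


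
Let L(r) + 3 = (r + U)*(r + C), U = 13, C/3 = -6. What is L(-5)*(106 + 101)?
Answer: -38709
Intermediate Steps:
C = -18 (C = 3*(-6) = -18)
L(r) = -3 + (-18 + r)*(13 + r) (L(r) = -3 + (r + 13)*(r - 18) = -3 + (13 + r)*(-18 + r) = -3 + (-18 + r)*(13 + r))
L(-5)*(106 + 101) = (-237 + (-5)² - 5*(-5))*(106 + 101) = (-237 + 25 + 25)*207 = -187*207 = -38709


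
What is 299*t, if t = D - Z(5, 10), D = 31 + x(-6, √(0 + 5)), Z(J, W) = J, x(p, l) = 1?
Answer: 8073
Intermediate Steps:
D = 32 (D = 31 + 1 = 32)
t = 27 (t = 32 - 1*5 = 32 - 5 = 27)
299*t = 299*27 = 8073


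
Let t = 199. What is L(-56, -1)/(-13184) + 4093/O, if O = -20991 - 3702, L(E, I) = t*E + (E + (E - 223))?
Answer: 229488835/325552512 ≈ 0.70492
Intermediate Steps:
L(E, I) = -223 + 201*E (L(E, I) = 199*E + (E + (E - 223)) = 199*E + (E + (-223 + E)) = 199*E + (-223 + 2*E) = -223 + 201*E)
O = -24693
L(-56, -1)/(-13184) + 4093/O = (-223 + 201*(-56))/(-13184) + 4093/(-24693) = (-223 - 11256)*(-1/13184) + 4093*(-1/24693) = -11479*(-1/13184) - 4093/24693 = 11479/13184 - 4093/24693 = 229488835/325552512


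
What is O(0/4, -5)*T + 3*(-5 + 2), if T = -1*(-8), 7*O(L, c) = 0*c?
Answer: -9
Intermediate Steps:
O(L, c) = 0 (O(L, c) = (0*c)/7 = (⅐)*0 = 0)
T = 8
O(0/4, -5)*T + 3*(-5 + 2) = 0*8 + 3*(-5 + 2) = 0 + 3*(-3) = 0 - 9 = -9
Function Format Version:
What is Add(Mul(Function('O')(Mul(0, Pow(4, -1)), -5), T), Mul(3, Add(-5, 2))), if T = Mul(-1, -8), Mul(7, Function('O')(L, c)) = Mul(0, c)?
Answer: -9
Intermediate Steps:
Function('O')(L, c) = 0 (Function('O')(L, c) = Mul(Rational(1, 7), Mul(0, c)) = Mul(Rational(1, 7), 0) = 0)
T = 8
Add(Mul(Function('O')(Mul(0, Pow(4, -1)), -5), T), Mul(3, Add(-5, 2))) = Add(Mul(0, 8), Mul(3, Add(-5, 2))) = Add(0, Mul(3, -3)) = Add(0, -9) = -9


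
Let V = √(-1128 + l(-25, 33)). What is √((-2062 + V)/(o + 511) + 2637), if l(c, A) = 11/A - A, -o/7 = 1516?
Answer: √(269074468299 - 3367*I*√10446)/10101 ≈ 51.354 - 3.2839e-5*I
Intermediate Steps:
o = -10612 (o = -7*1516 = -10612)
l(c, A) = -A + 11/A
V = I*√10446/3 (V = √(-1128 + (-1*33 + 11/33)) = √(-1128 + (-33 + 11*(1/33))) = √(-1128 + (-33 + ⅓)) = √(-1128 - 98/3) = √(-3482/3) = I*√10446/3 ≈ 34.069*I)
√((-2062 + V)/(o + 511) + 2637) = √((-2062 + I*√10446/3)/(-10612 + 511) + 2637) = √((-2062 + I*√10446/3)/(-10101) + 2637) = √((-2062 + I*√10446/3)*(-1/10101) + 2637) = √((2062/10101 - I*√10446/30303) + 2637) = √(26638399/10101 - I*√10446/30303)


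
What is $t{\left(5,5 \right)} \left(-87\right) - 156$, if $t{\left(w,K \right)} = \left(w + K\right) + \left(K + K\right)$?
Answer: $-1896$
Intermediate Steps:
$t{\left(w,K \right)} = w + 3 K$ ($t{\left(w,K \right)} = \left(K + w\right) + 2 K = w + 3 K$)
$t{\left(5,5 \right)} \left(-87\right) - 156 = \left(5 + 3 \cdot 5\right) \left(-87\right) - 156 = \left(5 + 15\right) \left(-87\right) - 156 = 20 \left(-87\right) - 156 = -1740 - 156 = -1896$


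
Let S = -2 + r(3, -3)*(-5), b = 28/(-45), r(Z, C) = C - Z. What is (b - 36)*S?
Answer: -46144/45 ≈ -1025.4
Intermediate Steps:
b = -28/45 (b = 28*(-1/45) = -28/45 ≈ -0.62222)
S = 28 (S = -2 + (-3 - 1*3)*(-5) = -2 + (-3 - 3)*(-5) = -2 - 6*(-5) = -2 + 30 = 28)
(b - 36)*S = (-28/45 - 36)*28 = -1648/45*28 = -46144/45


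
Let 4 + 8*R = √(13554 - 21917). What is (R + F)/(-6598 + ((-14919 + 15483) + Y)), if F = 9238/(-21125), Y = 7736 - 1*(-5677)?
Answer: -39601/311762750 + I*√8363/59032 ≈ -0.00012702 + 0.0015492*I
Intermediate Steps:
Y = 13413 (Y = 7736 + 5677 = 13413)
R = -½ + I*√8363/8 (R = -½ + √(13554 - 21917)/8 = -½ + √(-8363)/8 = -½ + (I*√8363)/8 = -½ + I*√8363/8 ≈ -0.5 + 11.431*I)
F = -9238/21125 (F = 9238*(-1/21125) = -9238/21125 ≈ -0.43730)
(R + F)/(-6598 + ((-14919 + 15483) + Y)) = ((-½ + I*√8363/8) - 9238/21125)/(-6598 + ((-14919 + 15483) + 13413)) = (-39601/42250 + I*√8363/8)/(-6598 + (564 + 13413)) = (-39601/42250 + I*√8363/8)/(-6598 + 13977) = (-39601/42250 + I*√8363/8)/7379 = (-39601/42250 + I*√8363/8)*(1/7379) = -39601/311762750 + I*√8363/59032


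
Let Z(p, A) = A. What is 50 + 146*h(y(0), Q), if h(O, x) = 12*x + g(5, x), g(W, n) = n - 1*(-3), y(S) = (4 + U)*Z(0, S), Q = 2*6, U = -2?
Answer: 23264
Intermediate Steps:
Q = 12
y(S) = 2*S (y(S) = (4 - 2)*S = 2*S)
g(W, n) = 3 + n (g(W, n) = n + 3 = 3 + n)
h(O, x) = 3 + 13*x (h(O, x) = 12*x + (3 + x) = 3 + 13*x)
50 + 146*h(y(0), Q) = 50 + 146*(3 + 13*12) = 50 + 146*(3 + 156) = 50 + 146*159 = 50 + 23214 = 23264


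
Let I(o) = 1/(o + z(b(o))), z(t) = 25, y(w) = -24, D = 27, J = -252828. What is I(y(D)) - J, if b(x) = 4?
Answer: 252829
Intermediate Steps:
I(o) = 1/(25 + o) (I(o) = 1/(o + 25) = 1/(25 + o))
I(y(D)) - J = 1/(25 - 24) - 1*(-252828) = 1/1 + 252828 = 1 + 252828 = 252829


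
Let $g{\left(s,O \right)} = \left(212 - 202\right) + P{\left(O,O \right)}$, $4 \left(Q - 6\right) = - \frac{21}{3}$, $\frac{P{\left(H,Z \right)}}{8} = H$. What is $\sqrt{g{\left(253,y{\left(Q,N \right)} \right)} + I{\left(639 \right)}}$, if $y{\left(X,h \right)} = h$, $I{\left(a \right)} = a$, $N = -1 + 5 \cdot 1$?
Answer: $\sqrt{681} \approx 26.096$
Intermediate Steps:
$P{\left(H,Z \right)} = 8 H$
$N = 4$ ($N = -1 + 5 = 4$)
$Q = \frac{17}{4}$ ($Q = 6 + \frac{\left(-21\right) \frac{1}{3}}{4} = 6 + \frac{1}{4} \left(-7\right) = 6 - \frac{7}{4} = \frac{17}{4} \approx 4.25$)
$g{\left(s,O \right)} = 10 + 8 O$ ($g{\left(s,O \right)} = \left(212 - 202\right) + 8 O = 10 + 8 O$)
$\sqrt{g{\left(253,y{\left(Q,N \right)} \right)} + I{\left(639 \right)}} = \sqrt{\left(10 + 8 \cdot 4\right) + 639} = \sqrt{\left(10 + 32\right) + 639} = \sqrt{42 + 639} = \sqrt{681}$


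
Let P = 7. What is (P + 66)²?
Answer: 5329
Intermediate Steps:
(P + 66)² = (7 + 66)² = 73² = 5329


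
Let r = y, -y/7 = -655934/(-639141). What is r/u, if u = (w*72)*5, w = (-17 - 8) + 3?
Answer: 2295769/2530998360 ≈ 0.00090706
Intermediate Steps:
w = -22 (w = -25 + 3 = -22)
y = -4591538/639141 (y = -(-4591538)/(-639141) = -(-4591538)*(-1)/639141 = -7*655934/639141 = -4591538/639141 ≈ -7.1839)
u = -7920 (u = -22*72*5 = -1584*5 = -7920)
r = -4591538/639141 ≈ -7.1839
r/u = -4591538/639141/(-7920) = -4591538/639141*(-1/7920) = 2295769/2530998360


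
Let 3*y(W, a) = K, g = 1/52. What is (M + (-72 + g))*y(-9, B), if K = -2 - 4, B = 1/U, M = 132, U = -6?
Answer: -3121/26 ≈ -120.04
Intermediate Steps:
B = -⅙ (B = 1/(-6) = 1*(-⅙) = -⅙ ≈ -0.16667)
g = 1/52 ≈ 0.019231
K = -6
y(W, a) = -2 (y(W, a) = (⅓)*(-6) = -2)
(M + (-72 + g))*y(-9, B) = (132 + (-72 + 1/52))*(-2) = (132 - 3743/52)*(-2) = (3121/52)*(-2) = -3121/26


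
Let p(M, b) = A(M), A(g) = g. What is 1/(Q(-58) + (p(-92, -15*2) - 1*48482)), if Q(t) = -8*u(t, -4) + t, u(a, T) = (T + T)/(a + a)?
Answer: -29/1410344 ≈ -2.0562e-5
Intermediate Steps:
p(M, b) = M
u(a, T) = T/a (u(a, T) = (2*T)/((2*a)) = (2*T)*(1/(2*a)) = T/a)
Q(t) = t + 32/t (Q(t) = -(-32)/t + t = 32/t + t = t + 32/t)
1/(Q(-58) + (p(-92, -15*2) - 1*48482)) = 1/((-58 + 32/(-58)) + (-92 - 1*48482)) = 1/((-58 + 32*(-1/58)) + (-92 - 48482)) = 1/((-58 - 16/29) - 48574) = 1/(-1698/29 - 48574) = 1/(-1410344/29) = -29/1410344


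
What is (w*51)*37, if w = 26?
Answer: 49062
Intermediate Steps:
(w*51)*37 = (26*51)*37 = 1326*37 = 49062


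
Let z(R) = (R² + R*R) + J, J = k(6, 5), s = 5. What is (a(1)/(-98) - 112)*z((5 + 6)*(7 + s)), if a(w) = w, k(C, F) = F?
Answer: -54654483/14 ≈ -3.9039e+6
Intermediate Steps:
J = 5
z(R) = 5 + 2*R² (z(R) = (R² + R*R) + 5 = (R² + R²) + 5 = 2*R² + 5 = 5 + 2*R²)
(a(1)/(-98) - 112)*z((5 + 6)*(7 + s)) = (1/(-98) - 112)*(5 + 2*((5 + 6)*(7 + 5))²) = (1*(-1/98) - 112)*(5 + 2*(11*12)²) = (-1/98 - 112)*(5 + 2*132²) = -10977*(5 + 2*17424)/98 = -10977*(5 + 34848)/98 = -10977/98*34853 = -54654483/14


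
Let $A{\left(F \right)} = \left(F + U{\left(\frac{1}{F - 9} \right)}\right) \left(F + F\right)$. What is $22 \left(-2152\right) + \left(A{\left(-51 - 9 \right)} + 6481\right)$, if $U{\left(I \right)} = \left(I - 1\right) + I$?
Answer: $- \frac{771409}{23} \approx -33540.0$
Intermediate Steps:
$U{\left(I \right)} = -1 + 2 I$ ($U{\left(I \right)} = \left(-1 + I\right) + I = -1 + 2 I$)
$A{\left(F \right)} = 2 F \left(-1 + F + \frac{2}{-9 + F}\right)$ ($A{\left(F \right)} = \left(F - \left(1 - \frac{2}{F - 9}\right)\right) \left(F + F\right) = \left(F - \left(1 - \frac{2}{-9 + F}\right)\right) 2 F = \left(-1 + F + \frac{2}{-9 + F}\right) 2 F = 2 F \left(-1 + F + \frac{2}{-9 + F}\right)$)
$22 \left(-2152\right) + \left(A{\left(-51 - 9 \right)} + 6481\right) = 22 \left(-2152\right) + \left(\frac{2 \left(-51 - 9\right) \left(2 + \left(-1 - 60\right) \left(-9 - 60\right)\right)}{-9 - 60} + 6481\right) = -47344 + \left(\frac{2 \left(-51 - 9\right) \left(2 + \left(-1 - 60\right) \left(-9 - 60\right)\right)}{-9 - 60} + 6481\right) = -47344 + \left(2 \left(-60\right) \frac{1}{-9 - 60} \left(2 + \left(-1 - 60\right) \left(-9 - 60\right)\right) + 6481\right) = -47344 + \left(2 \left(-60\right) \frac{1}{-69} \left(2 - -4209\right) + 6481\right) = -47344 + \left(2 \left(-60\right) \left(- \frac{1}{69}\right) \left(2 + 4209\right) + 6481\right) = -47344 + \left(2 \left(-60\right) \left(- \frac{1}{69}\right) 4211 + 6481\right) = -47344 + \left(\frac{168440}{23} + 6481\right) = -47344 + \frac{317503}{23} = - \frac{771409}{23}$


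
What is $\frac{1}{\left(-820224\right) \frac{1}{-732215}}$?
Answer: $\frac{732215}{820224} \approx 0.8927$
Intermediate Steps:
$\frac{1}{\left(-820224\right) \frac{1}{-732215}} = \frac{1}{\left(-820224\right) \left(- \frac{1}{732215}\right)} = \frac{1}{\frac{820224}{732215}} = \frac{732215}{820224}$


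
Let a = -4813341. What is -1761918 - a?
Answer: 3051423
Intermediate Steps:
-1761918 - a = -1761918 - 1*(-4813341) = -1761918 + 4813341 = 3051423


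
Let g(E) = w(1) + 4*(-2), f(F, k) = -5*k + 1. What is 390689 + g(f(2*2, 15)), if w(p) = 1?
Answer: 390682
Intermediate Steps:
f(F, k) = 1 - 5*k
g(E) = -7 (g(E) = 1 + 4*(-2) = 1 - 8 = -7)
390689 + g(f(2*2, 15)) = 390689 - 7 = 390682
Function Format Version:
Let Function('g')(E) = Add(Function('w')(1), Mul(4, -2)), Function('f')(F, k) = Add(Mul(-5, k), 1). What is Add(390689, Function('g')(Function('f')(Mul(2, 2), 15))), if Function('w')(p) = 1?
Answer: 390682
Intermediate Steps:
Function('f')(F, k) = Add(1, Mul(-5, k))
Function('g')(E) = -7 (Function('g')(E) = Add(1, Mul(4, -2)) = Add(1, -8) = -7)
Add(390689, Function('g')(Function('f')(Mul(2, 2), 15))) = Add(390689, -7) = 390682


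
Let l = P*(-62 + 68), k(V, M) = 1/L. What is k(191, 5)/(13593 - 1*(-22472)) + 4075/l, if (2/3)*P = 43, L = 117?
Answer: 212282602/20160335 ≈ 10.530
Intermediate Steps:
P = 129/2 (P = (3/2)*43 = 129/2 ≈ 64.500)
k(V, M) = 1/117
l = 387 (l = 129*(-62 + 68)/2 = (129/2)*6 = 387)
k(191, 5)/(13593 - 1*(-22472)) + 4075/l = 1/(117*(13593 - 1*(-22472))) + 4075/387 = 1/(117*(13593 + 22472)) + 4075*(1/387) = (1/117)/36065 + 4075/387 = (1/117)*(1/36065) + 4075/387 = 1/4219605 + 4075/387 = 212282602/20160335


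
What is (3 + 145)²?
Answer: 21904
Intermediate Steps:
(3 + 145)² = 148² = 21904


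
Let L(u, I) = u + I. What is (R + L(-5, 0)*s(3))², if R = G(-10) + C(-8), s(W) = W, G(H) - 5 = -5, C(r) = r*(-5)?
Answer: 625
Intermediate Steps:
C(r) = -5*r
G(H) = 0 (G(H) = 5 - 5 = 0)
L(u, I) = I + u
R = 40 (R = 0 - 5*(-8) = 0 + 40 = 40)
(R + L(-5, 0)*s(3))² = (40 + (0 - 5)*3)² = (40 - 5*3)² = (40 - 15)² = 25² = 625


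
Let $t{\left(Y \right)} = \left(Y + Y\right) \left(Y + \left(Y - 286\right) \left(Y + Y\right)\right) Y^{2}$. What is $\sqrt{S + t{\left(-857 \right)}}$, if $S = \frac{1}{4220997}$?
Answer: $\frac{i \sqrt{43920732517199123128344968133}}{4220997} \approx 4.965 \cdot 10^{7} i$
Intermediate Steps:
$S = \frac{1}{4220997} \approx 2.3691 \cdot 10^{-7}$
$t{\left(Y \right)} = 2 Y^{3} \left(Y + 2 Y \left(-286 + Y\right)\right)$ ($t{\left(Y \right)} = 2 Y \left(Y + \left(-286 + Y\right) 2 Y\right) Y^{2} = 2 Y \left(Y + 2 Y \left(-286 + Y\right)\right) Y^{2} = 2 Y^{3} \left(Y + 2 Y \left(-286 + Y\right)\right)$)
$\sqrt{S + t{\left(-857 \right)}} = \sqrt{\frac{1}{4220997} + \left(-857\right)^{4} \left(-1142 + 4 \left(-857\right)\right)} = \sqrt{\frac{1}{4220997} + 539415333601 \left(-1142 - 3428\right)} = \sqrt{\frac{1}{4220997} + 539415333601 \left(-4570\right)} = \sqrt{\frac{1}{4220997} - 2465128074556570} = \sqrt{- \frac{10405298207319058300289}{4220997}} = \frac{i \sqrt{43920732517199123128344968133}}{4220997}$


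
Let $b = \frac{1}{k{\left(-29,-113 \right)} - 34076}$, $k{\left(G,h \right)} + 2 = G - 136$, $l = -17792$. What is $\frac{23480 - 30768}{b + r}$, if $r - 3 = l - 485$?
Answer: $\frac{249562984}{625756583} \approx 0.39882$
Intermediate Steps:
$k{\left(G,h \right)} = -138 + G$ ($k{\left(G,h \right)} = -2 + \left(G - 136\right) = -2 + \left(-136 + G\right) = -138 + G$)
$r = -18274$ ($r = 3 - 18277 = -18274$)
$b = - \frac{1}{34243}$ ($b = \frac{1}{\left(-138 - 29\right) - 34076} = \frac{1}{-167 - 34076} = \frac{1}{-34243} = - \frac{1}{34243} \approx -2.9203 \cdot 10^{-5}$)
$\frac{23480 - 30768}{b + r} = \frac{23480 - 30768}{- \frac{1}{34243} - 18274} = - \frac{7288}{- \frac{625756583}{34243}} = \left(-7288\right) \left(- \frac{34243}{625756583}\right) = \frac{249562984}{625756583}$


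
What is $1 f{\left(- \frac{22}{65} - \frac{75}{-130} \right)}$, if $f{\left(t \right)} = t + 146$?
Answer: $\frac{19011}{130} \approx 146.24$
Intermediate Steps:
$f{\left(t \right)} = 146 + t$
$1 f{\left(- \frac{22}{65} - \frac{75}{-130} \right)} = 1 \left(146 - \left(- \frac{15}{26} + \frac{22}{65}\right)\right) = 1 \left(146 - - \frac{31}{130}\right) = 1 \left(146 + \left(- \frac{22}{65} + \frac{15}{26}\right)\right) = 1 \left(146 + \frac{31}{130}\right) = 1 \cdot \frac{19011}{130} = \frac{19011}{130}$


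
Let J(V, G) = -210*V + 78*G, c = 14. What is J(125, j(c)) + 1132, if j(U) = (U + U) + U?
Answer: -21842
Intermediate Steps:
j(U) = 3*U (j(U) = 2*U + U = 3*U)
J(125, j(c)) + 1132 = (-210*125 + 78*(3*14)) + 1132 = (-26250 + 78*42) + 1132 = (-26250 + 3276) + 1132 = -22974 + 1132 = -21842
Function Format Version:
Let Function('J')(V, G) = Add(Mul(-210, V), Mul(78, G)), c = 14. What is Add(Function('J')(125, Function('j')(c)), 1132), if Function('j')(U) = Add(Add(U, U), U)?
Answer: -21842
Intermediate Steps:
Function('j')(U) = Mul(3, U) (Function('j')(U) = Add(Mul(2, U), U) = Mul(3, U))
Add(Function('J')(125, Function('j')(c)), 1132) = Add(Add(Mul(-210, 125), Mul(78, Mul(3, 14))), 1132) = Add(Add(-26250, Mul(78, 42)), 1132) = Add(Add(-26250, 3276), 1132) = Add(-22974, 1132) = -21842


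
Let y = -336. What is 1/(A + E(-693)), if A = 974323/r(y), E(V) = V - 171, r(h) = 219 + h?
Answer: -117/1075411 ≈ -0.00010880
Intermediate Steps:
E(V) = -171 + V
A = -974323/117 (A = 974323/(219 - 336) = 974323/(-117) = 974323*(-1/117) = -974323/117 ≈ -8327.5)
1/(A + E(-693)) = 1/(-974323/117 + (-171 - 693)) = 1/(-974323/117 - 864) = 1/(-1075411/117) = -117/1075411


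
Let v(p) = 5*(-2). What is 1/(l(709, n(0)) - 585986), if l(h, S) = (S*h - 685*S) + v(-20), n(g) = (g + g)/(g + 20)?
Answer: -1/585996 ≈ -1.7065e-6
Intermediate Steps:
v(p) = -10
n(g) = 2*g/(20 + g) (n(g) = (2*g)/(20 + g) = 2*g/(20 + g))
l(h, S) = -10 - 685*S + S*h (l(h, S) = (S*h - 685*S) - 10 = (-685*S + S*h) - 10 = -10 - 685*S + S*h)
1/(l(709, n(0)) - 585986) = 1/((-10 - 1370*0/(20 + 0) + (2*0/(20 + 0))*709) - 585986) = 1/((-10 - 1370*0/20 + (2*0/20)*709) - 585986) = 1/((-10 - 1370*0/20 + (2*0*(1/20))*709) - 585986) = 1/((-10 - 685*0 + 0*709) - 585986) = 1/((-10 + 0 + 0) - 585986) = 1/(-10 - 585986) = 1/(-585996) = -1/585996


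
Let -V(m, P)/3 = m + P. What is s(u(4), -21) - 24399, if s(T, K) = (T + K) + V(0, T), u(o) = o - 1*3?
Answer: -24422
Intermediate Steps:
V(m, P) = -3*P - 3*m (V(m, P) = -3*(m + P) = -3*(P + m) = -3*P - 3*m)
u(o) = -3 + o (u(o) = o - 3 = -3 + o)
s(T, K) = K - 2*T (s(T, K) = (T + K) + (-3*T - 3*0) = (K + T) + (-3*T + 0) = (K + T) - 3*T = K - 2*T)
s(u(4), -21) - 24399 = (-21 - 2*(-3 + 4)) - 24399 = (-21 - 2*1) - 24399 = (-21 - 2) - 24399 = -23 - 24399 = -24422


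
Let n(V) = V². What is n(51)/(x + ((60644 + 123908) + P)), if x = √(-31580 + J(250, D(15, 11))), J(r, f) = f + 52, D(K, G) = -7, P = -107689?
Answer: 199920663/5907952304 - 2601*I*√31535/5907952304 ≈ 0.033839 - 7.8181e-5*I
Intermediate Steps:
J(r, f) = 52 + f
x = I*√31535 (x = √(-31580 + (52 - 7)) = √(-31580 + 45) = √(-31535) = I*√31535 ≈ 177.58*I)
n(51)/(x + ((60644 + 123908) + P)) = 51²/(I*√31535 + ((60644 + 123908) - 107689)) = 2601/(I*√31535 + (184552 - 107689)) = 2601/(I*√31535 + 76863) = 2601/(76863 + I*√31535)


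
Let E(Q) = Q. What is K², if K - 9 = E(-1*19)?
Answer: 100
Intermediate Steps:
K = -10 (K = 9 - 1*19 = 9 - 19 = -10)
K² = (-10)² = 100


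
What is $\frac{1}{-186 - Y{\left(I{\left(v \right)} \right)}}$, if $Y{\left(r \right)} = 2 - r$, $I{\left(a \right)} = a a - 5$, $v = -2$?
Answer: $- \frac{1}{189} \approx -0.005291$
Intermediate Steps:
$I{\left(a \right)} = -5 + a^{2}$ ($I{\left(a \right)} = a^{2} - 5 = -5 + a^{2}$)
$\frac{1}{-186 - Y{\left(I{\left(v \right)} \right)}} = \frac{1}{-186 - \left(2 - \left(-5 + \left(-2\right)^{2}\right)\right)} = \frac{1}{-186 - \left(2 - \left(-5 + 4\right)\right)} = \frac{1}{-186 - \left(2 - -1\right)} = \frac{1}{-186 - \left(2 + 1\right)} = \frac{1}{-186 - 3} = \frac{1}{-189} = - \frac{1}{189}$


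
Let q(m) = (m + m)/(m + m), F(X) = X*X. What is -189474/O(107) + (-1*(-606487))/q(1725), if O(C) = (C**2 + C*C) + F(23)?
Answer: 4735993825/7809 ≈ 6.0648e+5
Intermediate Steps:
F(X) = X**2
q(m) = 1 (q(m) = (2*m)/((2*m)) = (2*m)*(1/(2*m)) = 1)
O(C) = 529 + 2*C**2 (O(C) = (C**2 + C*C) + 23**2 = (C**2 + C**2) + 529 = 2*C**2 + 529 = 529 + 2*C**2)
-189474/O(107) + (-1*(-606487))/q(1725) = -189474/(529 + 2*107**2) - 1*(-606487)/1 = -189474/(529 + 2*11449) + 606487*1 = -189474/(529 + 22898) + 606487 = -189474/23427 + 606487 = -189474*1/23427 + 606487 = -63158/7809 + 606487 = 4735993825/7809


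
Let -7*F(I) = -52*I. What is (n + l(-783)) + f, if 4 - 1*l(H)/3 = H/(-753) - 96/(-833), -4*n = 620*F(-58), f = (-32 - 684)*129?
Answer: -5346797623/209083 ≈ -25573.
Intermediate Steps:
F(I) = 52*I/7 (F(I) = -(-52)*I/7 = 52*I/7)
f = -92364 (f = -716*129 = -92364)
n = 467480/7 (n = -155*(52/7)*(-58) = -155*(-3016)/7 = -1/4*(-1869920/7) = 467480/7 ≈ 66783.)
l(H) = 9708/833 + H/251 (l(H) = 12 - 3*(H/(-753) - 96/(-833)) = 12 - 3*(H*(-1/753) - 96*(-1/833)) = 12 - 3*(-H/753 + 96/833) = 12 - 3*(96/833 - H/753) = 12 + (-288/833 + H/251) = 9708/833 + H/251)
(n + l(-783)) + f = (467480/7 + (9708/833 + (1/251)*(-783))) - 92364 = (467480/7 + (9708/833 - 783/251)) - 92364 = (467480/7 + 1784469/209083) - 92364 = 13964944589/209083 - 92364 = -5346797623/209083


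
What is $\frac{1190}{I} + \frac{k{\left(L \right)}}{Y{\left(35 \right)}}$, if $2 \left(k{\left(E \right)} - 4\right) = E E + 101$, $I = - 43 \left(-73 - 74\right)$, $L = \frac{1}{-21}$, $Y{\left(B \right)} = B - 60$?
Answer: $- \frac{188851}{94815} \approx -1.9918$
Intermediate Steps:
$Y{\left(B \right)} = -60 + B$ ($Y{\left(B \right)} = B - 60 = -60 + B$)
$L = - \frac{1}{21} \approx -0.047619$
$I = 6321$ ($I = \left(-43\right) \left(-147\right) = 6321$)
$k{\left(E \right)} = \frac{109}{2} + \frac{E^{2}}{2}$ ($k{\left(E \right)} = 4 + \frac{E E + 101}{2} = 4 + \frac{E^{2} + 101}{2} = 4 + \frac{101 + E^{2}}{2} = 4 + \left(\frac{101}{2} + \frac{E^{2}}{2}\right) = \frac{109}{2} + \frac{E^{2}}{2}$)
$\frac{1190}{I} + \frac{k{\left(L \right)}}{Y{\left(35 \right)}} = \frac{1190}{6321} + \frac{\frac{109}{2} + \frac{\left(- \frac{1}{21}\right)^{2}}{2}}{-60 + 35} = 1190 \cdot \frac{1}{6321} + \frac{\frac{109}{2} + \frac{1}{2} \cdot \frac{1}{441}}{-25} = \frac{170}{903} + \left(\frac{109}{2} + \frac{1}{882}\right) \left(- \frac{1}{25}\right) = \frac{170}{903} + \frac{24035}{441} \left(- \frac{1}{25}\right) = \frac{170}{903} - \frac{4807}{2205} = - \frac{188851}{94815}$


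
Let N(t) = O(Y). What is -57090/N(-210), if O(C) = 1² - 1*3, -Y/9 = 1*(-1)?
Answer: 28545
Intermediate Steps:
Y = 9 (Y = -9*(-1) = 9)
O(C) = -2 (O(C) = 1 - 3 = -2)
N(t) = -2
-57090/N(-210) = -57090/(-2) = -57090*(-½) = 28545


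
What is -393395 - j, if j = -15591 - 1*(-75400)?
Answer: -453204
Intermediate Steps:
j = 59809 (j = -15591 + 75400 = 59809)
-393395 - j = -393395 - 1*59809 = -393395 - 59809 = -453204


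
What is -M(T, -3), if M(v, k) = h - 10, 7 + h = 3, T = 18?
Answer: 14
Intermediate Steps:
h = -4 (h = -7 + 3 = -4)
M(v, k) = -14 (M(v, k) = -4 - 10 = -14)
-M(T, -3) = -1*(-14) = 14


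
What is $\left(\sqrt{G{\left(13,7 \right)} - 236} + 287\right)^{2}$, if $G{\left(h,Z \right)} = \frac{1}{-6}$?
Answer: $\frac{\left(1722 + i \sqrt{8502}\right)^{2}}{36} \approx 82133.0 + 8821.1 i$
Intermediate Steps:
$G{\left(h,Z \right)} = - \frac{1}{6}$
$\left(\sqrt{G{\left(13,7 \right)} - 236} + 287\right)^{2} = \left(\sqrt{- \frac{1}{6} - 236} + 287\right)^{2} = \left(\sqrt{- \frac{1417}{6}} + 287\right)^{2} = \left(\frac{i \sqrt{8502}}{6} + 287\right)^{2} = \left(287 + \frac{i \sqrt{8502}}{6}\right)^{2}$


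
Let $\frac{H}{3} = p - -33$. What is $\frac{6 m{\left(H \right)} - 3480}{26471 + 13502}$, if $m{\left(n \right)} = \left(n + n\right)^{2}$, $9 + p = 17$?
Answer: $\frac{359616}{39973} \approx 8.9965$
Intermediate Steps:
$p = 8$ ($p = -9 + 17 = 8$)
$H = 123$ ($H = 3 \left(8 - -33\right) = 3 \left(8 + 33\right) = 3 \cdot 41 = 123$)
$m{\left(n \right)} = 4 n^{2}$ ($m{\left(n \right)} = \left(2 n\right)^{2} = 4 n^{2}$)
$\frac{6 m{\left(H \right)} - 3480}{26471 + 13502} = \frac{6 \cdot 4 \cdot 123^{2} - 3480}{26471 + 13502} = \frac{6 \cdot 4 \cdot 15129 - 3480}{39973} = \left(6 \cdot 60516 - 3480\right) \frac{1}{39973} = \left(363096 - 3480\right) \frac{1}{39973} = 359616 \cdot \frac{1}{39973} = \frac{359616}{39973}$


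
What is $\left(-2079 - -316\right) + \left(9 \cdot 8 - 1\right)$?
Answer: $-1692$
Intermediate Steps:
$\left(-2079 - -316\right) + \left(9 \cdot 8 - 1\right) = \left(-2079 + 316\right) + \left(72 - 1\right) = -1763 + 71 = -1692$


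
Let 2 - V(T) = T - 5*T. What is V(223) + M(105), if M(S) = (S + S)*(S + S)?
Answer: 44994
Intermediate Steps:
V(T) = 2 + 4*T (V(T) = 2 - (T - 5*T) = 2 - (-4)*T = 2 + 4*T)
M(S) = 4*S² (M(S) = (2*S)*(2*S) = 4*S²)
V(223) + M(105) = (2 + 4*223) + 4*105² = (2 + 892) + 4*11025 = 894 + 44100 = 44994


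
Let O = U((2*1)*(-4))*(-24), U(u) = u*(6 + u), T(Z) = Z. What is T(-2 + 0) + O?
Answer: -386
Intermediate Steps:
O = -384 (O = (((2*1)*(-4))*(6 + (2*1)*(-4)))*(-24) = ((2*(-4))*(6 + 2*(-4)))*(-24) = -8*(6 - 8)*(-24) = -8*(-2)*(-24) = 16*(-24) = -384)
T(-2 + 0) + O = (-2 + 0) - 384 = -2 - 384 = -386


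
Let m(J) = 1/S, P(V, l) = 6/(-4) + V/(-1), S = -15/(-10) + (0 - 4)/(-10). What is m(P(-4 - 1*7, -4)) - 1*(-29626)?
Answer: 562904/19 ≈ 29627.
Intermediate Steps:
S = 19/10 (S = -15*(-1/10) - 4*(-1/10) = 3/2 + 2/5 = 19/10 ≈ 1.9000)
P(V, l) = -3/2 - V (P(V, l) = 6*(-1/4) + V*(-1) = -3/2 - V)
m(J) = 10/19 (m(J) = 1/(19/10) = 10/19)
m(P(-4 - 1*7, -4)) - 1*(-29626) = 10/19 - 1*(-29626) = 10/19 + 29626 = 562904/19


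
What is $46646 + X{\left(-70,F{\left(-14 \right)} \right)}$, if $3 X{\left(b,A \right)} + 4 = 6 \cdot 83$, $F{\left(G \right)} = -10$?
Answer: $\frac{140432}{3} \approx 46811.0$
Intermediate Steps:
$X{\left(b,A \right)} = \frac{494}{3}$ ($X{\left(b,A \right)} = - \frac{4}{3} + \frac{6 \cdot 83}{3} = - \frac{4}{3} + \frac{1}{3} \cdot 498 = - \frac{4}{3} + 166 = \frac{494}{3}$)
$46646 + X{\left(-70,F{\left(-14 \right)} \right)} = 46646 + \frac{494}{3} = \frac{140432}{3}$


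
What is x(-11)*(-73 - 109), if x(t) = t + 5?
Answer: 1092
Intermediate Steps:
x(t) = 5 + t
x(-11)*(-73 - 109) = (5 - 11)*(-73 - 109) = -6*(-182) = 1092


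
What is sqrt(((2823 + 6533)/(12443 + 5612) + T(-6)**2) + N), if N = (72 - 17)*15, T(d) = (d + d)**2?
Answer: sqrt(7028688924605)/18055 ≈ 146.84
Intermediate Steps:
T(d) = 4*d**2 (T(d) = (2*d)**2 = 4*d**2)
N = 825 (N = 55*15 = 825)
sqrt(((2823 + 6533)/(12443 + 5612) + T(-6)**2) + N) = sqrt(((2823 + 6533)/(12443 + 5612) + (4*(-6)**2)**2) + 825) = sqrt((9356/18055 + (4*36)**2) + 825) = sqrt((9356*(1/18055) + 144**2) + 825) = sqrt((9356/18055 + 20736) + 825) = sqrt(374397836/18055 + 825) = sqrt(389293211/18055) = sqrt(7028688924605)/18055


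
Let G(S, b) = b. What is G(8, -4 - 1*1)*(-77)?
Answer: 385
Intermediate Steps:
G(8, -4 - 1*1)*(-77) = (-4 - 1*1)*(-77) = (-4 - 1)*(-77) = -5*(-77) = 385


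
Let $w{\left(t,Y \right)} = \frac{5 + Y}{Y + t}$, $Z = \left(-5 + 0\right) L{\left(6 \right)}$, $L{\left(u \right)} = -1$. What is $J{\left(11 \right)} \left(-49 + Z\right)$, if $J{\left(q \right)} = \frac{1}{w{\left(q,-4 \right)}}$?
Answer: $-308$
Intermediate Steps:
$Z = 5$ ($Z = \left(-5 + 0\right) \left(-1\right) = \left(-5\right) \left(-1\right) = 5$)
$w{\left(t,Y \right)} = \frac{5 + Y}{Y + t}$
$J{\left(q \right)} = -4 + q$ ($J{\left(q \right)} = \frac{1}{\frac{1}{-4 + q} \left(5 - 4\right)} = \frac{1}{\frac{1}{-4 + q} 1} = \frac{1}{\frac{1}{-4 + q}} = -4 + q$)
$J{\left(11 \right)} \left(-49 + Z\right) = \left(-4 + 11\right) \left(-49 + 5\right) = 7 \left(-44\right) = -308$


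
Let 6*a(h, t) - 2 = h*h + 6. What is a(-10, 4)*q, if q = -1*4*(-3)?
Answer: 216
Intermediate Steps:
a(h, t) = 4/3 + h**2/6 (a(h, t) = 1/3 + (h*h + 6)/6 = 1/3 + (h**2 + 6)/6 = 1/3 + (6 + h**2)/6 = 1/3 + (1 + h**2/6) = 4/3 + h**2/6)
q = 12 (q = -4*(-3) = 12)
a(-10, 4)*q = (4/3 + (1/6)*(-10)**2)*12 = (4/3 + (1/6)*100)*12 = (4/3 + 50/3)*12 = 18*12 = 216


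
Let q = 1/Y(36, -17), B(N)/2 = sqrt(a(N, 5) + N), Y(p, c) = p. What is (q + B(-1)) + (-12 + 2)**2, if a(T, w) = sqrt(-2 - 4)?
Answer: 3601/36 + 2*sqrt(-1 + I*sqrt(6)) ≈ 101.84 + 2.7003*I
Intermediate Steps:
a(T, w) = I*sqrt(6) (a(T, w) = sqrt(-6) = I*sqrt(6))
B(N) = 2*sqrt(N + I*sqrt(6)) (B(N) = 2*sqrt(I*sqrt(6) + N) = 2*sqrt(N + I*sqrt(6)))
q = 1/36 ≈ 0.027778
(q + B(-1)) + (-12 + 2)**2 = (1/36 + 2*sqrt(-1 + I*sqrt(6))) + (-12 + 2)**2 = (1/36 + 2*sqrt(-1 + I*sqrt(6))) + (-10)**2 = (1/36 + 2*sqrt(-1 + I*sqrt(6))) + 100 = 3601/36 + 2*sqrt(-1 + I*sqrt(6))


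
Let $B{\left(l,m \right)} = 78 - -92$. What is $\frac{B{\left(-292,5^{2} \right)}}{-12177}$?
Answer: $- \frac{170}{12177} \approx -0.013961$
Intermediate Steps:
$B{\left(l,m \right)} = 170$ ($B{\left(l,m \right)} = 78 + 92 = 170$)
$\frac{B{\left(-292,5^{2} \right)}}{-12177} = \frac{170}{-12177} = 170 \left(- \frac{1}{12177}\right) = - \frac{170}{12177}$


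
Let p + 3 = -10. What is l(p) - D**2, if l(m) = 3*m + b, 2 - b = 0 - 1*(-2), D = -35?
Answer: -1264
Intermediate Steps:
p = -13 (p = -3 - 10 = -13)
b = 0 (b = 2 - (0 - 1*(-2)) = 2 - (0 + 2) = 2 - 1*2 = 2 - 2 = 0)
l(m) = 3*m (l(m) = 3*m + 0 = 3*m)
l(p) - D**2 = 3*(-13) - 1*(-35)**2 = -39 - 1*1225 = -39 - 1225 = -1264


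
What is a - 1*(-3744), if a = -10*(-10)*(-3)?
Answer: 3444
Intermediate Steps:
a = -300 (a = 100*(-3) = -300)
a - 1*(-3744) = -300 - 1*(-3744) = -300 + 3744 = 3444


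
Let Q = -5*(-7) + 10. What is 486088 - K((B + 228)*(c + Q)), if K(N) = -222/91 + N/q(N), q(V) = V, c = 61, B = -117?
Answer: 44234139/91 ≈ 4.8609e+5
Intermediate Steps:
Q = 45 (Q = 35 + 10 = 45)
K(N) = -131/91 (K(N) = -222/91 + N/N = -222*1/91 + 1 = -222/91 + 1 = -131/91)
486088 - K((B + 228)*(c + Q)) = 486088 - 1*(-131/91) = 486088 + 131/91 = 44234139/91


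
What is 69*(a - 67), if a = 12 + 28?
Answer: -1863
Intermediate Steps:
a = 40
69*(a - 67) = 69*(40 - 67) = 69*(-27) = -1863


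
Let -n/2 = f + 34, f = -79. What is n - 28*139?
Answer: -3802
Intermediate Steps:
n = 90 (n = -2*(-79 + 34) = -2*(-45) = 90)
n - 28*139 = 90 - 28*139 = 90 - 3892 = -3802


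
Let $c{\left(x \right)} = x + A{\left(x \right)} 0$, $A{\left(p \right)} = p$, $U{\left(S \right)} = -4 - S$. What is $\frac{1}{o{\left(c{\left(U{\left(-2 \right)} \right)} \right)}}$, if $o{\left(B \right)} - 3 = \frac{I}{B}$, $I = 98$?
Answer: $- \frac{1}{46} \approx -0.021739$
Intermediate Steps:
$c{\left(x \right)} = x$ ($c{\left(x \right)} = x + x 0 = x + 0 = x$)
$o{\left(B \right)} = 3 + \frac{98}{B}$
$\frac{1}{o{\left(c{\left(U{\left(-2 \right)} \right)} \right)}} = \frac{1}{3 + \frac{98}{-4 - -2}} = \frac{1}{3 + \frac{98}{-4 + 2}} = \frac{1}{3 + \frac{98}{-2}} = \frac{1}{3 + 98 \left(- \frac{1}{2}\right)} = \frac{1}{3 - 49} = \frac{1}{-46} = - \frac{1}{46}$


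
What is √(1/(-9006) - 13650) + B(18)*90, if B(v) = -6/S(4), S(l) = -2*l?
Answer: 135/2 + I*√1107124700406/9006 ≈ 67.5 + 116.83*I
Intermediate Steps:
B(v) = ¾ (B(v) = -6/((-2*4)) = -6/(-8) = -6*(-⅛) = ¾)
√(1/(-9006) - 13650) + B(18)*90 = √(1/(-9006) - 13650) + (¾)*90 = √(-1/9006 - 13650) + 135/2 = √(-122931901/9006) + 135/2 = I*√1107124700406/9006 + 135/2 = 135/2 + I*√1107124700406/9006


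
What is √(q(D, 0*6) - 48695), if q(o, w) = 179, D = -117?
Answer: 2*I*√12129 ≈ 220.26*I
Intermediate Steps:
√(q(D, 0*6) - 48695) = √(179 - 48695) = √(-48516) = 2*I*√12129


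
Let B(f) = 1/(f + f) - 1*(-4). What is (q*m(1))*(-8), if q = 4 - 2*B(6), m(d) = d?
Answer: 100/3 ≈ 33.333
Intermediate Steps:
B(f) = 4 + 1/(2*f) (B(f) = 1/(2*f) + 4 = 4 + 1/(2*f))
q = -25/6 (q = 4 - 2*(4 + (1/2)/6) = 4 - 2*(4 + (1/2)*(1/6)) = 4 - 2*(4 + 1/12) = 4 - 2*49/12 = 4 - 49/6 = -25/6 ≈ -4.1667)
(q*m(1))*(-8) = -25/6*1*(-8) = -25/6*(-8) = 100/3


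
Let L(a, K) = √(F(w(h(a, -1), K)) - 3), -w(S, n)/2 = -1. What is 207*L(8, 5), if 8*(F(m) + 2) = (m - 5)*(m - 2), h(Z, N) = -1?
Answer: 207*I*√5 ≈ 462.87*I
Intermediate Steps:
w(S, n) = 2 (w(S, n) = -2*(-1) = 2)
F(m) = -2 + (-5 + m)*(-2 + m)/8 (F(m) = -2 + ((m - 5)*(m - 2))/8 = -2 + ((-5 + m)*(-2 + m))/8 = -2 + (-5 + m)*(-2 + m)/8)
L(a, K) = I*√5 (L(a, K) = √((-¾ - 7/8*2 + (⅛)*2²) - 3) = √((-¾ - 7/4 + (⅛)*4) - 3) = √((-¾ - 7/4 + ½) - 3) = √(-2 - 3) = √(-5) = I*√5)
207*L(8, 5) = 207*(I*√5) = 207*I*√5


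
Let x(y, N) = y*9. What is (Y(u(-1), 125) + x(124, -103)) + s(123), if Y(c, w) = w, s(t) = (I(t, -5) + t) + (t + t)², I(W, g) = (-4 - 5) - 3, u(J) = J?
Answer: 61868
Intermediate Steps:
x(y, N) = 9*y
I(W, g) = -12 (I(W, g) = -9 - 3 = -12)
s(t) = -12 + t + 4*t² (s(t) = (-12 + t) + (t + t)² = (-12 + t) + (2*t)² = (-12 + t) + 4*t² = -12 + t + 4*t²)
(Y(u(-1), 125) + x(124, -103)) + s(123) = (125 + 9*124) + (-12 + 123 + 4*123²) = (125 + 1116) + (-12 + 123 + 4*15129) = 1241 + (-12 + 123 + 60516) = 1241 + 60627 = 61868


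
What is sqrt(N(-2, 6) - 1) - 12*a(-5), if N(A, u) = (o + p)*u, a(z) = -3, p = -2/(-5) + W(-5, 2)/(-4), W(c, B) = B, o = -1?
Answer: 36 + I*sqrt(190)/5 ≈ 36.0 + 2.7568*I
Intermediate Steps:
p = -1/10 (p = -2/(-5) + 2/(-4) = -2*(-1/5) + 2*(-1/4) = 2/5 - 1/2 = -1/10 ≈ -0.10000)
N(A, u) = -11*u/10 (N(A, u) = (-1 - 1/10)*u = -11*u/10)
sqrt(N(-2, 6) - 1) - 12*a(-5) = sqrt(-11/10*6 - 1) - 12*(-3) = sqrt(-33/5 - 1) + 36 = sqrt(-38/5) + 36 = I*sqrt(190)/5 + 36 = 36 + I*sqrt(190)/5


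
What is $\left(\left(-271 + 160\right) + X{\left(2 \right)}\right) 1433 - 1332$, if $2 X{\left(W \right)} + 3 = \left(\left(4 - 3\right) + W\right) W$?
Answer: $- \frac{316491}{2} \approx -1.5825 \cdot 10^{5}$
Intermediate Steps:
$X{\left(W \right)} = - \frac{3}{2} + \frac{W \left(1 + W\right)}{2}$ ($X{\left(W \right)} = - \frac{3}{2} + \frac{\left(\left(4 - 3\right) + W\right) W}{2} = - \frac{3}{2} + \frac{\left(1 + W\right) W}{2} = - \frac{3}{2} + \frac{W \left(1 + W\right)}{2}$)
$\left(\left(-271 + 160\right) + X{\left(2 \right)}\right) 1433 - 1332 = \left(\left(-271 + 160\right) + \left(- \frac{3}{2} + \frac{1}{2} \cdot 2 + \frac{2^{2}}{2}\right)\right) 1433 - 1332 = \left(-111 + \left(- \frac{3}{2} + 1 + \frac{1}{2} \cdot 4\right)\right) 1433 - 1332 = \left(-111 + \left(- \frac{3}{2} + 1 + 2\right)\right) 1433 - 1332 = \left(-111 + \frac{3}{2}\right) 1433 - 1332 = \left(- \frac{219}{2}\right) 1433 - 1332 = - \frac{313827}{2} - 1332 = - \frac{316491}{2}$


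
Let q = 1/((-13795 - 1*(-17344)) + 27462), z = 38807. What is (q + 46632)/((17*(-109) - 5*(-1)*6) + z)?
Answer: 1446104953/1146910824 ≈ 1.2609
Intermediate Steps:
q = 1/31011 (q = 1/((-13795 + 17344) + 27462) = 1/(3549 + 27462) = 1/31011 ≈ 3.2247e-5)
(q + 46632)/((17*(-109) - 5*(-1)*6) + z) = (1/31011 + 46632)/((17*(-109) - 5*(-1)*6) + 38807) = 1446104953/(31011*((-1853 + 5*6) + 38807)) = 1446104953/(31011*((-1853 + 30) + 38807)) = 1446104953/(31011*(-1823 + 38807)) = (1446104953/31011)/36984 = (1446104953/31011)*(1/36984) = 1446104953/1146910824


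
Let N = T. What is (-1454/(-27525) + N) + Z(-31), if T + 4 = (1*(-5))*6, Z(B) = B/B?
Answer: -906871/27525 ≈ -32.947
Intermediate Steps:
Z(B) = 1
T = -34 (T = -4 + (1*(-5))*6 = -4 - 5*6 = -4 - 30 = -34)
N = -34
(-1454/(-27525) + N) + Z(-31) = (-1454/(-27525) - 34) + 1 = (-1454*(-1/27525) - 34) + 1 = (1454/27525 - 34) + 1 = -934396/27525 + 1 = -906871/27525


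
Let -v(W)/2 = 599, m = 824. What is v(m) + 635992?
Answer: 634794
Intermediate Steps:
v(W) = -1198 (v(W) = -2*599 = -1198)
v(m) + 635992 = -1198 + 635992 = 634794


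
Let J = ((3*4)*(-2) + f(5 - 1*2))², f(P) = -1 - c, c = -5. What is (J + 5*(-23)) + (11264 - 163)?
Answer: 11386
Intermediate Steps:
f(P) = 4 (f(P) = -1 - 1*(-5) = -1 + 5 = 4)
J = 400 (J = ((3*4)*(-2) + 4)² = (12*(-2) + 4)² = (-24 + 4)² = (-20)² = 400)
(J + 5*(-23)) + (11264 - 163) = (400 + 5*(-23)) + (11264 - 163) = (400 - 115) + 11101 = 285 + 11101 = 11386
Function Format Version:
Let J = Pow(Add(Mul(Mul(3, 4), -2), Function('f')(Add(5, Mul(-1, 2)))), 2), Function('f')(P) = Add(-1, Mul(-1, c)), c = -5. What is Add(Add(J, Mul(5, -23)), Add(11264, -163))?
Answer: 11386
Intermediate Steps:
Function('f')(P) = 4 (Function('f')(P) = Add(-1, Mul(-1, -5)) = Add(-1, 5) = 4)
J = 400 (J = Pow(Add(Mul(Mul(3, 4), -2), 4), 2) = Pow(Add(Mul(12, -2), 4), 2) = Pow(Add(-24, 4), 2) = Pow(-20, 2) = 400)
Add(Add(J, Mul(5, -23)), Add(11264, -163)) = Add(Add(400, Mul(5, -23)), Add(11264, -163)) = Add(Add(400, -115), 11101) = Add(285, 11101) = 11386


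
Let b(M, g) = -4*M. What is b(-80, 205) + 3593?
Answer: 3913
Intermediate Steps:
b(-80, 205) + 3593 = -4*(-80) + 3593 = 320 + 3593 = 3913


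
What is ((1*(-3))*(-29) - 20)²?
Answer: 4489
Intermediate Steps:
((1*(-3))*(-29) - 20)² = (-3*(-29) - 20)² = (87 - 20)² = 67² = 4489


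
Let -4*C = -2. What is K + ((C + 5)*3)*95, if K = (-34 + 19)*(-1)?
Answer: 3165/2 ≈ 1582.5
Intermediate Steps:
C = ½ (C = -¼*(-2) = ½ ≈ 0.50000)
K = 15 (K = -15*(-1) = 15)
K + ((C + 5)*3)*95 = 15 + ((½ + 5)*3)*95 = 15 + ((11/2)*3)*95 = 15 + (33/2)*95 = 15 + 3135/2 = 3165/2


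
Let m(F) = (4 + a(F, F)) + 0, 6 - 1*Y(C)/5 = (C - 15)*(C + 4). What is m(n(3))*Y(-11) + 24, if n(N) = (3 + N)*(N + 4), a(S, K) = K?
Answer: -40456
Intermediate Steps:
n(N) = (3 + N)*(4 + N)
Y(C) = 30 - 5*(-15 + C)*(4 + C) (Y(C) = 30 - 5*(C - 15)*(C + 4) = 30 - 5*(-15 + C)*(4 + C))
m(F) = 4 + F (m(F) = (4 + F) + 0 = 4 + F)
m(n(3))*Y(-11) + 24 = (4 + (12 + 3² + 7*3))*(330 - 5*(-11)² + 55*(-11)) + 24 = (4 + (12 + 9 + 21))*(330 - 5*121 - 605) + 24 = (4 + 42)*(330 - 605 - 605) + 24 = 46*(-880) + 24 = -40480 + 24 = -40456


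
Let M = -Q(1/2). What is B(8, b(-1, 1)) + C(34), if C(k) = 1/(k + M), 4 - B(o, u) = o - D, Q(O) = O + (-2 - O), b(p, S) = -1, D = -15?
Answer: -683/36 ≈ -18.972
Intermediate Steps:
Q(O) = -2
B(o, u) = -11 - o (B(o, u) = 4 - (o - 1*(-15)) = 4 - (o + 15) = 4 - (15 + o) = 4 + (-15 - o) = -11 - o)
M = 2 (M = -1*(-2) = 2)
C(k) = 1/(2 + k) (C(k) = 1/(k + 2) = 1/(2 + k))
B(8, b(-1, 1)) + C(34) = (-11 - 1*8) + 1/(2 + 34) = (-11 - 8) + 1/36 = -19 + 1/36 = -683/36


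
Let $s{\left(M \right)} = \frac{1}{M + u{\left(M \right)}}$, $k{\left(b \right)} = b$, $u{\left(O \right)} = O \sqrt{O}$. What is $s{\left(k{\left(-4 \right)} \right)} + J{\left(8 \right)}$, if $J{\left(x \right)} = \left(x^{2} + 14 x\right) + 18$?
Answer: $\frac{3879}{20} + \frac{i}{10} \approx 193.95 + 0.1 i$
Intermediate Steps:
$u{\left(O \right)} = O^{\frac{3}{2}}$
$J{\left(x \right)} = 18 + x^{2} + 14 x$
$s{\left(M \right)} = \frac{1}{M + M^{\frac{3}{2}}}$
$s{\left(k{\left(-4 \right)} \right)} + J{\left(8 \right)} = \frac{1}{-4 + \left(-4\right)^{\frac{3}{2}}} + \left(18 + 8^{2} + 14 \cdot 8\right) = \frac{1}{-4 - 8 i} + \left(18 + 64 + 112\right) = \frac{-4 + 8 i}{80} + 194 = 194 + \frac{-4 + 8 i}{80}$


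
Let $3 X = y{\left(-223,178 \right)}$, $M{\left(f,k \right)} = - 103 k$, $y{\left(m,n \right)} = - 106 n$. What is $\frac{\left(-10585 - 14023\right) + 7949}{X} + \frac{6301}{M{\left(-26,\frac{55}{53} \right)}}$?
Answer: $- \frac{6017905499}{106887220} \approx -56.301$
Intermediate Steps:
$X = - \frac{18868}{3}$ ($X = \frac{\left(-106\right) 178}{3} = \frac{1}{3} \left(-18868\right) = - \frac{18868}{3} \approx -6289.3$)
$\frac{\left(-10585 - 14023\right) + 7949}{X} + \frac{6301}{M{\left(-26,\frac{55}{53} \right)}} = \frac{\left(-10585 - 14023\right) + 7949}{- \frac{18868}{3}} + \frac{6301}{\left(-103\right) \frac{55}{53}} = \left(-24608 + 7949\right) \left(- \frac{3}{18868}\right) + \frac{6301}{\left(-103\right) 55 \cdot \frac{1}{53}} = \left(-16659\right) \left(- \frac{3}{18868}\right) + \frac{6301}{\left(-103\right) \frac{55}{53}} = \frac{49977}{18868} + \frac{6301}{- \frac{5665}{53}} = \frac{49977}{18868} + 6301 \left(- \frac{53}{5665}\right) = \frac{49977}{18868} - \frac{333953}{5665} = - \frac{6017905499}{106887220}$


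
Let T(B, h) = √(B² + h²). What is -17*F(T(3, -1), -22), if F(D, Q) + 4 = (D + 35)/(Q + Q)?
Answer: 3587/44 + 17*√10/44 ≈ 82.745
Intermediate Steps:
F(D, Q) = -4 + (35 + D)/(2*Q) (F(D, Q) = -4 + (D + 35)/(Q + Q) = -4 + (35 + D)/((2*Q)) = -4 + (35 + D)*(1/(2*Q)) = -4 + (35 + D)/(2*Q))
-17*F(T(3, -1), -22) = -17*(35 + √(3² + (-1)²) - 8*(-22))/(2*(-22)) = -17*(-1)*(35 + √(9 + 1) + 176)/(2*22) = -17*(-1)*(35 + √10 + 176)/(2*22) = -17*(-1)*(211 + √10)/(2*22) = -17*(-211/44 - √10/44) = 3587/44 + 17*√10/44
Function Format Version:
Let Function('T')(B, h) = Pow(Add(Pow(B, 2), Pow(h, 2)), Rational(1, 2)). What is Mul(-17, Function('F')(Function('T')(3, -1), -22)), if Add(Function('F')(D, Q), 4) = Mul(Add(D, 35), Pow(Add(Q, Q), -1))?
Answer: Add(Rational(3587, 44), Mul(Rational(17, 44), Pow(10, Rational(1, 2)))) ≈ 82.745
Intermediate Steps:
Function('F')(D, Q) = Add(-4, Mul(Rational(1, 2), Pow(Q, -1), Add(35, D))) (Function('F')(D, Q) = Add(-4, Mul(Add(D, 35), Pow(Add(Q, Q), -1))) = Add(-4, Mul(Add(35, D), Pow(Mul(2, Q), -1))) = Add(-4, Mul(Add(35, D), Mul(Rational(1, 2), Pow(Q, -1)))) = Add(-4, Mul(Rational(1, 2), Pow(Q, -1), Add(35, D))))
Mul(-17, Function('F')(Function('T')(3, -1), -22)) = Mul(-17, Mul(Rational(1, 2), Pow(-22, -1), Add(35, Pow(Add(Pow(3, 2), Pow(-1, 2)), Rational(1, 2)), Mul(-8, -22)))) = Mul(-17, Mul(Rational(1, 2), Rational(-1, 22), Add(35, Pow(Add(9, 1), Rational(1, 2)), 176))) = Mul(-17, Mul(Rational(1, 2), Rational(-1, 22), Add(35, Pow(10, Rational(1, 2)), 176))) = Mul(-17, Mul(Rational(1, 2), Rational(-1, 22), Add(211, Pow(10, Rational(1, 2))))) = Mul(-17, Add(Rational(-211, 44), Mul(Rational(-1, 44), Pow(10, Rational(1, 2))))) = Add(Rational(3587, 44), Mul(Rational(17, 44), Pow(10, Rational(1, 2))))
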